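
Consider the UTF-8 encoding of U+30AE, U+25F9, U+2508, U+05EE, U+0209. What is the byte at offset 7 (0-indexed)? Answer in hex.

U+30AE → 3-byte form E3 82 AE at offsets 0–2.
U+25F9 → 3-byte form E2 97 B9 at offsets 3–5.
U+2508 → 3-byte form E2 94 88 at offsets 6–8.
Offset 7 falls in char 3's range; it's byte 2 of E2 94 88 = 0x94.

0x94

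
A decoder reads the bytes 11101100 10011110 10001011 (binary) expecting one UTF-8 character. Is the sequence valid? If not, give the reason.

Leading byte 0xEC = 11101100 → 3-byte form.
Continuation bytes 0x9E=10011110, 0x8B=10001011 all match 10xxxxxx.
Decoded value 0xC78B is ≥ 0x800 (shortest form) and not a surrogate.

valid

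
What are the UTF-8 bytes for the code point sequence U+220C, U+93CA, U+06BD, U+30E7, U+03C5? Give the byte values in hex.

U+220C: 3-byte form → E2 88 8C.
U+93CA: 3-byte form → E9 8F 8A.
U+06BD: 2-byte form → DA BD.
U+30E7: 3-byte form → E3 83 A7.
U+03C5: 2-byte form → CF 85.
Concatenated (13 bytes): E2 88 8C E9 8F 8A DA BD E3 83 A7 CF 85.

E2 88 8C E9 8F 8A DA BD E3 83 A7 CF 85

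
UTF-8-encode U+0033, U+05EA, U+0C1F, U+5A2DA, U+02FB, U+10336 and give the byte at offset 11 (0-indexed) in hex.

U+0033 → 1-byte form 33 at offsets 0–0.
U+05EA → 2-byte form D7 AA at offsets 1–2.
U+0C1F → 3-byte form E0 B0 9F at offsets 3–5.
U+5A2DA → 4-byte form F1 9A 8B 9A at offsets 6–9.
U+02FB → 2-byte form CB BB at offsets 10–11.
Offset 11 falls in char 5's range; it's byte 2 of CB BB = 0xBB.

0xBB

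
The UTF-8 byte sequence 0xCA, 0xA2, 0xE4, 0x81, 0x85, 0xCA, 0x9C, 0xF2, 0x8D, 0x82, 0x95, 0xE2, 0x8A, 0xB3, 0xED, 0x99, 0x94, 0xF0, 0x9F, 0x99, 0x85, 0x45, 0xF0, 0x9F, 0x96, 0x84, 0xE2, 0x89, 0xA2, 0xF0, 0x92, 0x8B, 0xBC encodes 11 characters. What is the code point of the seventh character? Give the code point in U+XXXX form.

U+1F645

Offset 0: leading byte 0xCA = 11001010 → 2-byte char #1 = CA A2.
Offset 2: leading byte 0xE4 = 11100100 → 3-byte char #2 = E4 81 85.
Offset 5: leading byte 0xCA = 11001010 → 2-byte char #3 = CA 9C.
Offset 7: leading byte 0xF2 = 11110010 → 4-byte char #4 = F2 8D 82 95.
Offset 11: leading byte 0xE2 = 11100010 → 3-byte char #5 = E2 8A B3.
Offset 14: leading byte 0xED = 11101101 → 3-byte char #6 = ED 99 94.
Offset 17: leading byte 0xF0 = 11110000 → 4-byte char #7 = F0 9F 99 85.
Leading byte 0xF0 = 11110000 matches 11110xxx → 4-byte sequence.
Byte 1: 0xF0 = 11110000, payload 000 (3 bits).
Byte 2: 0x9F = 10011111 (10xxxxxx ✓), payload 011111.
Byte 3: 0x99 = 10011001 (10xxxxxx ✓), payload 011001.
Byte 4: 0x85 = 10000101 (10xxxxxx ✓), payload 000101.
Concatenate: 000011111011001000101 = 0x1F645 (21 bits → U+1F645).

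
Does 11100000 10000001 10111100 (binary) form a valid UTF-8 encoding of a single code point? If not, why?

invalid (overlong encoding)

Leading byte 0xE0 = 11100000 → 3-byte form.
Continuation bytes all match 10xxxxxx. Payload decodes to 0x7C.
But 0x7C < 0x800, the minimum for a 3-byte sequence — this is an overlong encoding.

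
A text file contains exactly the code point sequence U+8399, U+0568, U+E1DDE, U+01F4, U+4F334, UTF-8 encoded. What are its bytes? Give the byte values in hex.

E8 8E 99 D5 A8 F3 A1 B7 9E C7 B4 F1 8F 8C B4

U+8399: 3-byte form → E8 8E 99.
U+0568: 2-byte form → D5 A8.
U+E1DDE: 4-byte form → F3 A1 B7 9E.
U+01F4: 2-byte form → C7 B4.
U+4F334: 4-byte form → F1 8F 8C B4.
Concatenated (15 bytes): E8 8E 99 D5 A8 F3 A1 B7 9E C7 B4 F1 8F 8C B4.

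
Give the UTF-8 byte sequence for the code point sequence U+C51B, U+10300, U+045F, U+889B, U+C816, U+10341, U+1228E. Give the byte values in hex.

EC 94 9B F0 90 8C 80 D1 9F E8 A2 9B EC A0 96 F0 90 8D 81 F0 92 8A 8E

U+C51B: 3-byte form → EC 94 9B.
U+10300: 4-byte form → F0 90 8C 80.
U+045F: 2-byte form → D1 9F.
U+889B: 3-byte form → E8 A2 9B.
U+C816: 3-byte form → EC A0 96.
U+10341: 4-byte form → F0 90 8D 81.
U+1228E: 4-byte form → F0 92 8A 8E.
Concatenated (23 bytes): EC 94 9B F0 90 8C 80 D1 9F E8 A2 9B EC A0 96 F0 90 8D 81 F0 92 8A 8E.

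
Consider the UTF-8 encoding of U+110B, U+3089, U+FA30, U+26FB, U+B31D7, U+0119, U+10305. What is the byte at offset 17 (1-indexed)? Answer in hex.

1-indexed offset 17 is 0-indexed offset 16.
U+110B → 3-byte form E1 84 8B at offsets 0–2.
U+3089 → 3-byte form E3 82 89 at offsets 3–5.
U+FA30 → 3-byte form EF A8 B0 at offsets 6–8.
U+26FB → 3-byte form E2 9B BB at offsets 9–11.
U+B31D7 → 4-byte form F2 B3 87 97 at offsets 12–15.
U+0119 → 2-byte form C4 99 at offsets 16–17.
Offset 16 falls in char 6's range; it's byte 1 of C4 99 = 0xC4.

0xC4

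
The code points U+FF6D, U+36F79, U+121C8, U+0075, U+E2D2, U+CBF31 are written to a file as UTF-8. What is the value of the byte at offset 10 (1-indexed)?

0x87

1-indexed offset 10 is 0-indexed offset 9.
U+FF6D → 3-byte form EF BD AD at offsets 0–2.
U+36F79 → 4-byte form F0 B6 BD B9 at offsets 3–6.
U+121C8 → 4-byte form F0 92 87 88 at offsets 7–10.
Offset 9 falls in char 3's range; it's byte 3 of F0 92 87 88 = 0x87.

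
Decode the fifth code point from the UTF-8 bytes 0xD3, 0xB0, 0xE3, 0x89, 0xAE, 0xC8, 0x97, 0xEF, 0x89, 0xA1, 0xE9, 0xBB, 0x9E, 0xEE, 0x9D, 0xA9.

Offset 0: leading byte 0xD3 = 11010011 → 2-byte char #1 = D3 B0.
Offset 2: leading byte 0xE3 = 11100011 → 3-byte char #2 = E3 89 AE.
Offset 5: leading byte 0xC8 = 11001000 → 2-byte char #3 = C8 97.
Offset 7: leading byte 0xEF = 11101111 → 3-byte char #4 = EF 89 A1.
Offset 10: leading byte 0xE9 = 11101001 → 3-byte char #5 = E9 BB 9E.
Leading byte 0xE9 = 11101001 matches 1110xxxx → 3-byte sequence.
Byte 1: 0xE9 = 11101001, payload 1001 (4 bits).
Byte 2: 0xBB = 10111011 (10xxxxxx ✓), payload 111011.
Byte 3: 0x9E = 10011110 (10xxxxxx ✓), payload 011110.
Concatenate: 1001111011011110 = 0x9EDE (16 bits → U+9EDE).

U+9EDE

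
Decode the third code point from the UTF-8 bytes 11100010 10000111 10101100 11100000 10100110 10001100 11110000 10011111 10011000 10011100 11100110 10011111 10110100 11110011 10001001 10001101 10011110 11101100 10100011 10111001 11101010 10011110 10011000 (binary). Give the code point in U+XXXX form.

Offset 0: leading byte 0xE2 = 11100010 → 3-byte char #1 = E2 87 AC.
Offset 3: leading byte 0xE0 = 11100000 → 3-byte char #2 = E0 A6 8C.
Offset 6: leading byte 0xF0 = 11110000 → 4-byte char #3 = F0 9F 98 9C.
Leading byte 0xF0 = 11110000 matches 11110xxx → 4-byte sequence.
Byte 1: 0xF0 = 11110000, payload 000 (3 bits).
Byte 2: 0x9F = 10011111 (10xxxxxx ✓), payload 011111.
Byte 3: 0x98 = 10011000 (10xxxxxx ✓), payload 011000.
Byte 4: 0x9C = 10011100 (10xxxxxx ✓), payload 011100.
Concatenate: 000011111011000011100 = 0x1F61C (21 bits → U+1F61C).

U+1F61C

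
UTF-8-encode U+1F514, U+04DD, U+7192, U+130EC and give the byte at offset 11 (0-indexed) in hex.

U+1F514 → 4-byte form F0 9F 94 94 at offsets 0–3.
U+04DD → 2-byte form D3 9D at offsets 4–5.
U+7192 → 3-byte form E7 86 92 at offsets 6–8.
U+130EC → 4-byte form F0 93 83 AC at offsets 9–12.
Offset 11 falls in char 4's range; it's byte 3 of F0 93 83 AC = 0x83.

0x83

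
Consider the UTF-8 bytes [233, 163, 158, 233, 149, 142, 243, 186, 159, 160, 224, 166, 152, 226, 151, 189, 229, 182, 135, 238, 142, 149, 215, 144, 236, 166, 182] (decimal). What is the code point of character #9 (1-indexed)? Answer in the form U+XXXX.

Offset 0: leading byte 0xE9 = 11101001 → 3-byte char #1 = E9 A3 9E.
Offset 3: leading byte 0xE9 = 11101001 → 3-byte char #2 = E9 95 8E.
Offset 6: leading byte 0xF3 = 11110011 → 4-byte char #3 = F3 BA 9F A0.
Offset 10: leading byte 0xE0 = 11100000 → 3-byte char #4 = E0 A6 98.
Offset 13: leading byte 0xE2 = 11100010 → 3-byte char #5 = E2 97 BD.
Offset 16: leading byte 0xE5 = 11100101 → 3-byte char #6 = E5 B6 87.
Offset 19: leading byte 0xEE = 11101110 → 3-byte char #7 = EE 8E 95.
Offset 22: leading byte 0xD7 = 11010111 → 2-byte char #8 = D7 90.
Offset 24: leading byte 0xEC = 11101100 → 3-byte char #9 = EC A6 B6.
Leading byte 0xEC = 11101100 matches 1110xxxx → 3-byte sequence.
Byte 1: 0xEC = 11101100, payload 1100 (4 bits).
Byte 2: 0xA6 = 10100110 (10xxxxxx ✓), payload 100110.
Byte 3: 0xB6 = 10110110 (10xxxxxx ✓), payload 110110.
Concatenate: 1100100110110110 = 0xC9B6 (16 bits → U+C9B6).

U+C9B6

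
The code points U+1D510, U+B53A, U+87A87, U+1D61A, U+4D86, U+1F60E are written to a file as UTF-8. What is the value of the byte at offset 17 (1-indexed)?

0xB6

1-indexed offset 17 is 0-indexed offset 16.
U+1D510 → 4-byte form F0 9D 94 90 at offsets 0–3.
U+B53A → 3-byte form EB 94 BA at offsets 4–6.
U+87A87 → 4-byte form F2 87 AA 87 at offsets 7–10.
U+1D61A → 4-byte form F0 9D 98 9A at offsets 11–14.
U+4D86 → 3-byte form E4 B6 86 at offsets 15–17.
Offset 16 falls in char 5's range; it's byte 2 of E4 B6 86 = 0xB6.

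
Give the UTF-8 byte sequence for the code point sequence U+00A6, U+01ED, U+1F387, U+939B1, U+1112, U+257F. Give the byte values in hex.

C2 A6 C7 AD F0 9F 8E 87 F2 93 A6 B1 E1 84 92 E2 95 BF

U+00A6: 2-byte form → C2 A6.
U+01ED: 2-byte form → C7 AD.
U+1F387: 4-byte form → F0 9F 8E 87.
U+939B1: 4-byte form → F2 93 A6 B1.
U+1112: 3-byte form → E1 84 92.
U+257F: 3-byte form → E2 95 BF.
Concatenated (18 bytes): C2 A6 C7 AD F0 9F 8E 87 F2 93 A6 B1 E1 84 92 E2 95 BF.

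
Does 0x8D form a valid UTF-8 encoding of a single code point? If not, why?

Byte 0x8D = 10001101 has the form 10xxxxxx — a continuation byte — but there is no preceding leading byte.

invalid (continuation byte with no leading byte)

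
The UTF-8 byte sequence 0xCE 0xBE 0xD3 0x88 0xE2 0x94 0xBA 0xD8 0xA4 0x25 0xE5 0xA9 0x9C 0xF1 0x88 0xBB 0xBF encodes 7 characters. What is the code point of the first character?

U+03BE

Offset 0: leading byte 0xCE = 11001110 → 2-byte char #1 = CE BE.
Leading byte 0xCE = 11001110 matches 110xxxxx → 2-byte sequence.
Byte 1: 0xCE = 11001110, payload 01110 (5 bits).
Byte 2: 0xBE = 10111110 (10xxxxxx ✓), payload 111110.
Concatenate: 01110111110 = 0x3BE (11 bits → U+03BE).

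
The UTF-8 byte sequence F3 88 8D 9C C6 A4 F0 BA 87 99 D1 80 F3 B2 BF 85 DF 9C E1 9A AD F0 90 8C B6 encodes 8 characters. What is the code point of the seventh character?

U+16AD

Offset 0: leading byte 0xF3 = 11110011 → 4-byte char #1 = F3 88 8D 9C.
Offset 4: leading byte 0xC6 = 11000110 → 2-byte char #2 = C6 A4.
Offset 6: leading byte 0xF0 = 11110000 → 4-byte char #3 = F0 BA 87 99.
Offset 10: leading byte 0xD1 = 11010001 → 2-byte char #4 = D1 80.
Offset 12: leading byte 0xF3 = 11110011 → 4-byte char #5 = F3 B2 BF 85.
Offset 16: leading byte 0xDF = 11011111 → 2-byte char #6 = DF 9C.
Offset 18: leading byte 0xE1 = 11100001 → 3-byte char #7 = E1 9A AD.
Leading byte 0xE1 = 11100001 matches 1110xxxx → 3-byte sequence.
Byte 1: 0xE1 = 11100001, payload 0001 (4 bits).
Byte 2: 0x9A = 10011010 (10xxxxxx ✓), payload 011010.
Byte 3: 0xAD = 10101101 (10xxxxxx ✓), payload 101101.
Concatenate: 0001011010101101 = 0x16AD (16 bits → U+16AD).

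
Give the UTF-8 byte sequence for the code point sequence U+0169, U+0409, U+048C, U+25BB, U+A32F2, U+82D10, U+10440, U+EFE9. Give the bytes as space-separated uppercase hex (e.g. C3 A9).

C5 A9 D0 89 D2 8C E2 96 BB F2 A3 8B B2 F2 82 B4 90 F0 90 91 80 EE BF A9

U+0169: 2-byte form → C5 A9.
U+0409: 2-byte form → D0 89.
U+048C: 2-byte form → D2 8C.
U+25BB: 3-byte form → E2 96 BB.
U+A32F2: 4-byte form → F2 A3 8B B2.
U+82D10: 4-byte form → F2 82 B4 90.
U+10440: 4-byte form → F0 90 91 80.
U+EFE9: 3-byte form → EE BF A9.
Concatenated (24 bytes): C5 A9 D0 89 D2 8C E2 96 BB F2 A3 8B B2 F2 82 B4 90 F0 90 91 80 EE BF A9.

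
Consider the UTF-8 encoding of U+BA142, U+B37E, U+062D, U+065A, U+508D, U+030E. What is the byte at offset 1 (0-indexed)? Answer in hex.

0xBA

U+BA142 → 4-byte form F2 BA 85 82 at offsets 0–3.
Offset 1 falls in char 1's range; it's byte 2 of F2 BA 85 82 = 0xBA.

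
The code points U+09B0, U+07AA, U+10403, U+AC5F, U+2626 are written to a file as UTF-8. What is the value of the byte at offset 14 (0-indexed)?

0xA6

U+09B0 → 3-byte form E0 A6 B0 at offsets 0–2.
U+07AA → 2-byte form DE AA at offsets 3–4.
U+10403 → 4-byte form F0 90 90 83 at offsets 5–8.
U+AC5F → 3-byte form EA B1 9F at offsets 9–11.
U+2626 → 3-byte form E2 98 A6 at offsets 12–14.
Offset 14 falls in char 5's range; it's byte 3 of E2 98 A6 = 0xA6.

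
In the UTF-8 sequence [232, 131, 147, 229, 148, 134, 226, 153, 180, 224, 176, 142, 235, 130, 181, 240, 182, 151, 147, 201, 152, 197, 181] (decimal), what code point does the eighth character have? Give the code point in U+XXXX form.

U+0175

Offset 0: leading byte 0xE8 = 11101000 → 3-byte char #1 = E8 83 93.
Offset 3: leading byte 0xE5 = 11100101 → 3-byte char #2 = E5 94 86.
Offset 6: leading byte 0xE2 = 11100010 → 3-byte char #3 = E2 99 B4.
Offset 9: leading byte 0xE0 = 11100000 → 3-byte char #4 = E0 B0 8E.
Offset 12: leading byte 0xEB = 11101011 → 3-byte char #5 = EB 82 B5.
Offset 15: leading byte 0xF0 = 11110000 → 4-byte char #6 = F0 B6 97 93.
Offset 19: leading byte 0xC9 = 11001001 → 2-byte char #7 = C9 98.
Offset 21: leading byte 0xC5 = 11000101 → 2-byte char #8 = C5 B5.
Leading byte 0xC5 = 11000101 matches 110xxxxx → 2-byte sequence.
Byte 1: 0xC5 = 11000101, payload 00101 (5 bits).
Byte 2: 0xB5 = 10110101 (10xxxxxx ✓), payload 110101.
Concatenate: 00101110101 = 0x175 (11 bits → U+0175).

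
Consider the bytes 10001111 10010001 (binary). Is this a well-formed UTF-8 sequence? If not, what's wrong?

Byte 0x8F = 10001111 has the form 10xxxxxx — a continuation byte — but there is no preceding leading byte.

invalid (continuation byte with no leading byte)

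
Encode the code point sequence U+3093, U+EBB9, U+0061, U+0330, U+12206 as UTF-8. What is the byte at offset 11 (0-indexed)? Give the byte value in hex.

U+3093 → 3-byte form E3 82 93 at offsets 0–2.
U+EBB9 → 3-byte form EE AE B9 at offsets 3–5.
U+0061 → 1-byte form 61 at offsets 6–6.
U+0330 → 2-byte form CC B0 at offsets 7–8.
U+12206 → 4-byte form F0 92 88 86 at offsets 9–12.
Offset 11 falls in char 5's range; it's byte 3 of F0 92 88 86 = 0x88.

0x88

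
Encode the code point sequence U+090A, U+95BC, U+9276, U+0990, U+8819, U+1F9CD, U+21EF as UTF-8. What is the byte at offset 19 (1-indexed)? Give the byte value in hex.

1-indexed offset 19 is 0-indexed offset 18.
U+090A → 3-byte form E0 A4 8A at offsets 0–2.
U+95BC → 3-byte form E9 96 BC at offsets 3–5.
U+9276 → 3-byte form E9 89 B6 at offsets 6–8.
U+0990 → 3-byte form E0 A6 90 at offsets 9–11.
U+8819 → 3-byte form E8 A0 99 at offsets 12–14.
U+1F9CD → 4-byte form F0 9F A7 8D at offsets 15–18.
Offset 18 falls in char 6's range; it's byte 4 of F0 9F A7 8D = 0x8D.

0x8D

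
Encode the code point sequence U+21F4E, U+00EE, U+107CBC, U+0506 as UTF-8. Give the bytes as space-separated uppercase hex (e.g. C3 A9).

F0 A1 BD 8E C3 AE F4 87 B2 BC D4 86

U+21F4E: 4-byte form → F0 A1 BD 8E.
U+00EE: 2-byte form → C3 AE.
U+107CBC: 4-byte form → F4 87 B2 BC.
U+0506: 2-byte form → D4 86.
Concatenated (12 bytes): F0 A1 BD 8E C3 AE F4 87 B2 BC D4 86.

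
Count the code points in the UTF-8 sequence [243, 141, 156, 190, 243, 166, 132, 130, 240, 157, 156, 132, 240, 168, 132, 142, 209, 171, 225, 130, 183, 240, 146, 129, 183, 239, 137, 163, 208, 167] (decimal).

Byte at offset 0: 0xF3 = 11110011 → 4-byte char (#1). Advance 4.
Byte at offset 4: 0xF3 = 11110011 → 4-byte char (#2). Advance 4.
Byte at offset 8: 0xF0 = 11110000 → 4-byte char (#3). Advance 4.
Byte at offset 12: 0xF0 = 11110000 → 4-byte char (#4). Advance 4.
Byte at offset 16: 0xD1 = 11010001 → 2-byte char (#5). Advance 2.
Byte at offset 18: 0xE1 = 11100001 → 3-byte char (#6). Advance 3.
Byte at offset 21: 0xF0 = 11110000 → 4-byte char (#7). Advance 4.
Byte at offset 25: 0xEF = 11101111 → 3-byte char (#8). Advance 3.
Byte at offset 28: 0xD0 = 11010000 → 2-byte char (#9). Advance 2.
Reached end at offset 30 after 9 code points.

9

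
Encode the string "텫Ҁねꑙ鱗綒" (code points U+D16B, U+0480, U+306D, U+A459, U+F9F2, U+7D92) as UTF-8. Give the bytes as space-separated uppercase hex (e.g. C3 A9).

ED 85 AB D2 80 E3 81 AD EA 91 99 EF A7 B2 E7 B6 92

U+D16B: 3-byte form → ED 85 AB.
U+0480: 2-byte form → D2 80.
U+306D: 3-byte form → E3 81 AD.
U+A459: 3-byte form → EA 91 99.
U+F9F2: 3-byte form → EF A7 B2.
U+7D92: 3-byte form → E7 B6 92.
Concatenated (17 bytes): ED 85 AB D2 80 E3 81 AD EA 91 99 EF A7 B2 E7 B6 92.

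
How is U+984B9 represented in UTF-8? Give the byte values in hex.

U+984B9 = 0x984B9 = 623801 decimal. In range U+10000–U+10FFFF → 4-byte form: 11110xxx 10xxxxxx 10xxxxxx 10xxxxxx.
Binary (21 bits): 010011000010010111001.
Split 3+6+6+6: 010 | 011000 | 010010 | 111001.
Byte 1: 11110010 = 0xF2.
Byte 2: 10011000 = 0x98.
Byte 3: 10010010 = 0x92.
Byte 4: 10111001 = 0xB9.

F2 98 92 B9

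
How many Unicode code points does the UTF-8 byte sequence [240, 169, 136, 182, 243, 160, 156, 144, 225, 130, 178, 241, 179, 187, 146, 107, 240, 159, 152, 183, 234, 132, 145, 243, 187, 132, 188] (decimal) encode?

8

Byte at offset 0: 0xF0 = 11110000 → 4-byte char (#1). Advance 4.
Byte at offset 4: 0xF3 = 11110011 → 4-byte char (#2). Advance 4.
Byte at offset 8: 0xE1 = 11100001 → 3-byte char (#3). Advance 3.
Byte at offset 11: 0xF1 = 11110001 → 4-byte char (#4). Advance 4.
Byte at offset 15: 0x6B = 01101011 → 1-byte char (#5). Advance 1.
Byte at offset 16: 0xF0 = 11110000 → 4-byte char (#6). Advance 4.
Byte at offset 20: 0xEA = 11101010 → 3-byte char (#7). Advance 3.
Byte at offset 23: 0xF3 = 11110011 → 4-byte char (#8). Advance 4.
Reached end at offset 27 after 8 code points.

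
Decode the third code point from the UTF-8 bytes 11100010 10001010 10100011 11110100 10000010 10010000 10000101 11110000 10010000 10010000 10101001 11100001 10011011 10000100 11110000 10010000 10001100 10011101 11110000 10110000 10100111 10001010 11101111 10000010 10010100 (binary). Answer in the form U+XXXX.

Offset 0: leading byte 0xE2 = 11100010 → 3-byte char #1 = E2 8A A3.
Offset 3: leading byte 0xF4 = 11110100 → 4-byte char #2 = F4 82 90 85.
Offset 7: leading byte 0xF0 = 11110000 → 4-byte char #3 = F0 90 90 A9.
Leading byte 0xF0 = 11110000 matches 11110xxx → 4-byte sequence.
Byte 1: 0xF0 = 11110000, payload 000 (3 bits).
Byte 2: 0x90 = 10010000 (10xxxxxx ✓), payload 010000.
Byte 3: 0x90 = 10010000 (10xxxxxx ✓), payload 010000.
Byte 4: 0xA9 = 10101001 (10xxxxxx ✓), payload 101001.
Concatenate: 000010000010000101001 = 0x10429 (21 bits → U+10429).

U+10429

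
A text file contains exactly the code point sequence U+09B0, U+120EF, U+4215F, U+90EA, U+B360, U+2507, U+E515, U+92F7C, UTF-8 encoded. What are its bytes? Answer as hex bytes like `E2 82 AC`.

U+09B0: 3-byte form → E0 A6 B0.
U+120EF: 4-byte form → F0 92 83 AF.
U+4215F: 4-byte form → F1 82 85 9F.
U+90EA: 3-byte form → E9 83 AA.
U+B360: 3-byte form → EB 8D A0.
U+2507: 3-byte form → E2 94 87.
U+E515: 3-byte form → EE 94 95.
U+92F7C: 4-byte form → F2 92 BD BC.
Concatenated (27 bytes): E0 A6 B0 F0 92 83 AF F1 82 85 9F E9 83 AA EB 8D A0 E2 94 87 EE 94 95 F2 92 BD BC.

E0 A6 B0 F0 92 83 AF F1 82 85 9F E9 83 AA EB 8D A0 E2 94 87 EE 94 95 F2 92 BD BC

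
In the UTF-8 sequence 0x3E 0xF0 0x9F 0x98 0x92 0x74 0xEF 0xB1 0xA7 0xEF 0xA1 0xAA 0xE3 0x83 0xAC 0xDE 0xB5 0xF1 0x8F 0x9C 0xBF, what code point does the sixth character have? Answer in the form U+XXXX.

Offset 0: leading byte 0x3E = 00111110 → 1-byte char #1 = 3E.
Offset 1: leading byte 0xF0 = 11110000 → 4-byte char #2 = F0 9F 98 92.
Offset 5: leading byte 0x74 = 01110100 → 1-byte char #3 = 74.
Offset 6: leading byte 0xEF = 11101111 → 3-byte char #4 = EF B1 A7.
Offset 9: leading byte 0xEF = 11101111 → 3-byte char #5 = EF A1 AA.
Offset 12: leading byte 0xE3 = 11100011 → 3-byte char #6 = E3 83 AC.
Leading byte 0xE3 = 11100011 matches 1110xxxx → 3-byte sequence.
Byte 1: 0xE3 = 11100011, payload 0011 (4 bits).
Byte 2: 0x83 = 10000011 (10xxxxxx ✓), payload 000011.
Byte 3: 0xAC = 10101100 (10xxxxxx ✓), payload 101100.
Concatenate: 0011000011101100 = 0x30EC (16 bits → U+30EC).

U+30EC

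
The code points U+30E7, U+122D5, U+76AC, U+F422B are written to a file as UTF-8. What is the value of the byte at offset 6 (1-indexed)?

1-indexed offset 6 is 0-indexed offset 5.
U+30E7 → 3-byte form E3 83 A7 at offsets 0–2.
U+122D5 → 4-byte form F0 92 8B 95 at offsets 3–6.
Offset 5 falls in char 2's range; it's byte 3 of F0 92 8B 95 = 0x8B.

0x8B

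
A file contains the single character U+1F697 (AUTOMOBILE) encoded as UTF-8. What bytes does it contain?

U+1F697 = 0x1F697 = 128663 decimal. In range U+10000–U+10FFFF → 4-byte form: 11110xxx 10xxxxxx 10xxxxxx 10xxxxxx.
Binary (21 bits): 000011111011010010111.
Split 3+6+6+6: 000 | 011111 | 011010 | 010111.
Byte 1: 11110000 = 0xF0.
Byte 2: 10011111 = 0x9F.
Byte 3: 10011010 = 0x9A.
Byte 4: 10010111 = 0x97.

F0 9F 9A 97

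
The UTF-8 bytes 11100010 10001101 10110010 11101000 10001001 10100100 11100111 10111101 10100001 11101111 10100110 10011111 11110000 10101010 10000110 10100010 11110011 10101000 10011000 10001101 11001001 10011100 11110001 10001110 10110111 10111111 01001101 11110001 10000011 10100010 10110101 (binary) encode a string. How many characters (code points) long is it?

Byte at offset 0: 0xE2 = 11100010 → 3-byte char (#1). Advance 3.
Byte at offset 3: 0xE8 = 11101000 → 3-byte char (#2). Advance 3.
Byte at offset 6: 0xE7 = 11100111 → 3-byte char (#3). Advance 3.
Byte at offset 9: 0xEF = 11101111 → 3-byte char (#4). Advance 3.
Byte at offset 12: 0xF0 = 11110000 → 4-byte char (#5). Advance 4.
Byte at offset 16: 0xF3 = 11110011 → 4-byte char (#6). Advance 4.
Byte at offset 20: 0xC9 = 11001001 → 2-byte char (#7). Advance 2.
Byte at offset 22: 0xF1 = 11110001 → 4-byte char (#8). Advance 4.
Byte at offset 26: 0x4D = 01001101 → 1-byte char (#9). Advance 1.
Byte at offset 27: 0xF1 = 11110001 → 4-byte char (#10). Advance 4.
Reached end at offset 31 after 10 code points.

10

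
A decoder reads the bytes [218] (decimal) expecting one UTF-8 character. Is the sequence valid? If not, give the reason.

Leading byte 0xDA = 11011010 → 2-byte form, but only 1 byte is present.

invalid (sequence truncated)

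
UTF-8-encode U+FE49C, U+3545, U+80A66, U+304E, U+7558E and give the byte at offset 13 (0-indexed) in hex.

U+FE49C → 4-byte form F3 BE 92 9C at offsets 0–3.
U+3545 → 3-byte form E3 95 85 at offsets 4–6.
U+80A66 → 4-byte form F2 80 A9 A6 at offsets 7–10.
U+304E → 3-byte form E3 81 8E at offsets 11–13.
Offset 13 falls in char 4's range; it's byte 3 of E3 81 8E = 0x8E.

0x8E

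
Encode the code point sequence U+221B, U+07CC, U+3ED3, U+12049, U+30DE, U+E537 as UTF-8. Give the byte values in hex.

E2 88 9B DF 8C E3 BB 93 F0 92 81 89 E3 83 9E EE 94 B7

U+221B: 3-byte form → E2 88 9B.
U+07CC: 2-byte form → DF 8C.
U+3ED3: 3-byte form → E3 BB 93.
U+12049: 4-byte form → F0 92 81 89.
U+30DE: 3-byte form → E3 83 9E.
U+E537: 3-byte form → EE 94 B7.
Concatenated (18 bytes): E2 88 9B DF 8C E3 BB 93 F0 92 81 89 E3 83 9E EE 94 B7.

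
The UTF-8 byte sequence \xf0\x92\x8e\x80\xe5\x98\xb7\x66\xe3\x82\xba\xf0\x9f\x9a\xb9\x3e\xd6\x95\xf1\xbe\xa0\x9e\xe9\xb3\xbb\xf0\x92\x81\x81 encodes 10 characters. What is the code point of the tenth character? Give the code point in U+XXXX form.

U+12041

Offset 0: leading byte 0xF0 = 11110000 → 4-byte char #1 = F0 92 8E 80.
Offset 4: leading byte 0xE5 = 11100101 → 3-byte char #2 = E5 98 B7.
Offset 7: leading byte 0x66 = 01100110 → 1-byte char #3 = 66.
Offset 8: leading byte 0xE3 = 11100011 → 3-byte char #4 = E3 82 BA.
Offset 11: leading byte 0xF0 = 11110000 → 4-byte char #5 = F0 9F 9A B9.
Offset 15: leading byte 0x3E = 00111110 → 1-byte char #6 = 3E.
Offset 16: leading byte 0xD6 = 11010110 → 2-byte char #7 = D6 95.
Offset 18: leading byte 0xF1 = 11110001 → 4-byte char #8 = F1 BE A0 9E.
Offset 22: leading byte 0xE9 = 11101001 → 3-byte char #9 = E9 B3 BB.
Offset 25: leading byte 0xF0 = 11110000 → 4-byte char #10 = F0 92 81 81.
Leading byte 0xF0 = 11110000 matches 11110xxx → 4-byte sequence.
Byte 1: 0xF0 = 11110000, payload 000 (3 bits).
Byte 2: 0x92 = 10010010 (10xxxxxx ✓), payload 010010.
Byte 3: 0x81 = 10000001 (10xxxxxx ✓), payload 000001.
Byte 4: 0x81 = 10000001 (10xxxxxx ✓), payload 000001.
Concatenate: 000010010000001000001 = 0x12041 (21 bits → U+12041).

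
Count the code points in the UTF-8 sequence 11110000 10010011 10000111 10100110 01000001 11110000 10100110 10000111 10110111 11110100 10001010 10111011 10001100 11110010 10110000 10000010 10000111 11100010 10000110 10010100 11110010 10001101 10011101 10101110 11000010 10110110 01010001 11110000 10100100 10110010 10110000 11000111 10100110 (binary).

11

Byte at offset 0: 0xF0 = 11110000 → 4-byte char (#1). Advance 4.
Byte at offset 4: 0x41 = 01000001 → 1-byte char (#2). Advance 1.
Byte at offset 5: 0xF0 = 11110000 → 4-byte char (#3). Advance 4.
Byte at offset 9: 0xF4 = 11110100 → 4-byte char (#4). Advance 4.
Byte at offset 13: 0xF2 = 11110010 → 4-byte char (#5). Advance 4.
Byte at offset 17: 0xE2 = 11100010 → 3-byte char (#6). Advance 3.
Byte at offset 20: 0xF2 = 11110010 → 4-byte char (#7). Advance 4.
Byte at offset 24: 0xC2 = 11000010 → 2-byte char (#8). Advance 2.
Byte at offset 26: 0x51 = 01010001 → 1-byte char (#9). Advance 1.
Byte at offset 27: 0xF0 = 11110000 → 4-byte char (#10). Advance 4.
Byte at offset 31: 0xC7 = 11000111 → 2-byte char (#11). Advance 2.
Reached end at offset 33 after 11 code points.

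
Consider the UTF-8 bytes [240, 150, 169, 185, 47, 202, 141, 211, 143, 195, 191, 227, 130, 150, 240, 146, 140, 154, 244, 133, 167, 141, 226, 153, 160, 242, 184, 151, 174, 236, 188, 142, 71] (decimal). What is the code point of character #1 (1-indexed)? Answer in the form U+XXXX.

U+16A79

Offset 0: leading byte 0xF0 = 11110000 → 4-byte char #1 = F0 96 A9 B9.
Leading byte 0xF0 = 11110000 matches 11110xxx → 4-byte sequence.
Byte 1: 0xF0 = 11110000, payload 000 (3 bits).
Byte 2: 0x96 = 10010110 (10xxxxxx ✓), payload 010110.
Byte 3: 0xA9 = 10101001 (10xxxxxx ✓), payload 101001.
Byte 4: 0xB9 = 10111001 (10xxxxxx ✓), payload 111001.
Concatenate: 000010110101001111001 = 0x16A79 (21 bits → U+16A79).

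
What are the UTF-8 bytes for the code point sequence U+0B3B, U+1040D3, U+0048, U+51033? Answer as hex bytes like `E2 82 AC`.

U+0B3B: 3-byte form → E0 AC BB.
U+1040D3: 4-byte form → F4 84 83 93.
U+0048: 1-byte form → 48.
U+51033: 4-byte form → F1 91 80 B3.
Concatenated (12 bytes): E0 AC BB F4 84 83 93 48 F1 91 80 B3.

E0 AC BB F4 84 83 93 48 F1 91 80 B3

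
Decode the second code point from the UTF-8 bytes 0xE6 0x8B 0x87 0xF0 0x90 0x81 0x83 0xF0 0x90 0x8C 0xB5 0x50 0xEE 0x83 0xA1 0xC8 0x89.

Offset 0: leading byte 0xE6 = 11100110 → 3-byte char #1 = E6 8B 87.
Offset 3: leading byte 0xF0 = 11110000 → 4-byte char #2 = F0 90 81 83.
Leading byte 0xF0 = 11110000 matches 11110xxx → 4-byte sequence.
Byte 1: 0xF0 = 11110000, payload 000 (3 bits).
Byte 2: 0x90 = 10010000 (10xxxxxx ✓), payload 010000.
Byte 3: 0x81 = 10000001 (10xxxxxx ✓), payload 000001.
Byte 4: 0x83 = 10000011 (10xxxxxx ✓), payload 000011.
Concatenate: 000010000000001000011 = 0x10043 (21 bits → U+10043).

U+10043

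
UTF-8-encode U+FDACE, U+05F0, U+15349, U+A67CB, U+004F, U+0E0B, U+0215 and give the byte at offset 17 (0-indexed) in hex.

0x8B

U+FDACE → 4-byte form F3 BD AB 8E at offsets 0–3.
U+05F0 → 2-byte form D7 B0 at offsets 4–5.
U+15349 → 4-byte form F0 95 8D 89 at offsets 6–9.
U+A67CB → 4-byte form F2 A6 9F 8B at offsets 10–13.
U+004F → 1-byte form 4F at offsets 14–14.
U+0E0B → 3-byte form E0 B8 8B at offsets 15–17.
Offset 17 falls in char 6's range; it's byte 3 of E0 B8 8B = 0x8B.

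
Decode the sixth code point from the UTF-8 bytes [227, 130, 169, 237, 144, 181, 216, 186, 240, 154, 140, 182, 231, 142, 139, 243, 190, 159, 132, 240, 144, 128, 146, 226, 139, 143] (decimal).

Offset 0: leading byte 0xE3 = 11100011 → 3-byte char #1 = E3 82 A9.
Offset 3: leading byte 0xED = 11101101 → 3-byte char #2 = ED 90 B5.
Offset 6: leading byte 0xD8 = 11011000 → 2-byte char #3 = D8 BA.
Offset 8: leading byte 0xF0 = 11110000 → 4-byte char #4 = F0 9A 8C B6.
Offset 12: leading byte 0xE7 = 11100111 → 3-byte char #5 = E7 8E 8B.
Offset 15: leading byte 0xF3 = 11110011 → 4-byte char #6 = F3 BE 9F 84.
Leading byte 0xF3 = 11110011 matches 11110xxx → 4-byte sequence.
Byte 1: 0xF3 = 11110011, payload 011 (3 bits).
Byte 2: 0xBE = 10111110 (10xxxxxx ✓), payload 111110.
Byte 3: 0x9F = 10011111 (10xxxxxx ✓), payload 011111.
Byte 4: 0x84 = 10000100 (10xxxxxx ✓), payload 000100.
Concatenate: 011111110011111000100 = 0xFE7C4 (21 bits → U+FE7C4).

U+FE7C4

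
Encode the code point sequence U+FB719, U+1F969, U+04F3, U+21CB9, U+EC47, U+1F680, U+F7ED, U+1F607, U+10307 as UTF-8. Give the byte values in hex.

F3 BB 9C 99 F0 9F A5 A9 D3 B3 F0 A1 B2 B9 EE B1 87 F0 9F 9A 80 EF 9F AD F0 9F 98 87 F0 90 8C 87

U+FB719: 4-byte form → F3 BB 9C 99.
U+1F969: 4-byte form → F0 9F A5 A9.
U+04F3: 2-byte form → D3 B3.
U+21CB9: 4-byte form → F0 A1 B2 B9.
U+EC47: 3-byte form → EE B1 87.
U+1F680: 4-byte form → F0 9F 9A 80.
U+F7ED: 3-byte form → EF 9F AD.
U+1F607: 4-byte form → F0 9F 98 87.
U+10307: 4-byte form → F0 90 8C 87.
Concatenated (32 bytes): F3 BB 9C 99 F0 9F A5 A9 D3 B3 F0 A1 B2 B9 EE B1 87 F0 9F 9A 80 EF 9F AD F0 9F 98 87 F0 90 8C 87.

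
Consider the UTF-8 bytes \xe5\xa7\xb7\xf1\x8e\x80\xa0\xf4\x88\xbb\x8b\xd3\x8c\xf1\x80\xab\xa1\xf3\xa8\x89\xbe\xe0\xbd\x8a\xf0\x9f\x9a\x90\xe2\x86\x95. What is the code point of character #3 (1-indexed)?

U+108ECB

Offset 0: leading byte 0xE5 = 11100101 → 3-byte char #1 = E5 A7 B7.
Offset 3: leading byte 0xF1 = 11110001 → 4-byte char #2 = F1 8E 80 A0.
Offset 7: leading byte 0xF4 = 11110100 → 4-byte char #3 = F4 88 BB 8B.
Leading byte 0xF4 = 11110100 matches 11110xxx → 4-byte sequence.
Byte 1: 0xF4 = 11110100, payload 100 (3 bits).
Byte 2: 0x88 = 10001000 (10xxxxxx ✓), payload 001000.
Byte 3: 0xBB = 10111011 (10xxxxxx ✓), payload 111011.
Byte 4: 0x8B = 10001011 (10xxxxxx ✓), payload 001011.
Concatenate: 100001000111011001011 = 0x108ECB (21 bits → U+108ECB).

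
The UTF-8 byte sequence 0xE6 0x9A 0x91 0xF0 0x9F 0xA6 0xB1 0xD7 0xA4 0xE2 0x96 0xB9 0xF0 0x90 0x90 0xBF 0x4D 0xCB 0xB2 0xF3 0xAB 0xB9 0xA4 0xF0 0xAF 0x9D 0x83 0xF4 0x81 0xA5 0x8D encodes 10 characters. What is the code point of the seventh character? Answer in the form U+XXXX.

Offset 0: leading byte 0xE6 = 11100110 → 3-byte char #1 = E6 9A 91.
Offset 3: leading byte 0xF0 = 11110000 → 4-byte char #2 = F0 9F A6 B1.
Offset 7: leading byte 0xD7 = 11010111 → 2-byte char #3 = D7 A4.
Offset 9: leading byte 0xE2 = 11100010 → 3-byte char #4 = E2 96 B9.
Offset 12: leading byte 0xF0 = 11110000 → 4-byte char #5 = F0 90 90 BF.
Offset 16: leading byte 0x4D = 01001101 → 1-byte char #6 = 4D.
Offset 17: leading byte 0xCB = 11001011 → 2-byte char #7 = CB B2.
Leading byte 0xCB = 11001011 matches 110xxxxx → 2-byte sequence.
Byte 1: 0xCB = 11001011, payload 01011 (5 bits).
Byte 2: 0xB2 = 10110010 (10xxxxxx ✓), payload 110010.
Concatenate: 01011110010 = 0x2F2 (11 bits → U+02F2).

U+02F2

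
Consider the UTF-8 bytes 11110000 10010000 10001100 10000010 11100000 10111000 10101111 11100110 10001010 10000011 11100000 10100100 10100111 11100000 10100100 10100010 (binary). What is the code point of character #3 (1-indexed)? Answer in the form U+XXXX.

U+6283

Offset 0: leading byte 0xF0 = 11110000 → 4-byte char #1 = F0 90 8C 82.
Offset 4: leading byte 0xE0 = 11100000 → 3-byte char #2 = E0 B8 AF.
Offset 7: leading byte 0xE6 = 11100110 → 3-byte char #3 = E6 8A 83.
Leading byte 0xE6 = 11100110 matches 1110xxxx → 3-byte sequence.
Byte 1: 0xE6 = 11100110, payload 0110 (4 bits).
Byte 2: 0x8A = 10001010 (10xxxxxx ✓), payload 001010.
Byte 3: 0x83 = 10000011 (10xxxxxx ✓), payload 000011.
Concatenate: 0110001010000011 = 0x6283 (16 bits → U+6283).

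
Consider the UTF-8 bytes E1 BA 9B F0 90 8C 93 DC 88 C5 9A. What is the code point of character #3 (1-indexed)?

U+0708

Offset 0: leading byte 0xE1 = 11100001 → 3-byte char #1 = E1 BA 9B.
Offset 3: leading byte 0xF0 = 11110000 → 4-byte char #2 = F0 90 8C 93.
Offset 7: leading byte 0xDC = 11011100 → 2-byte char #3 = DC 88.
Leading byte 0xDC = 11011100 matches 110xxxxx → 2-byte sequence.
Byte 1: 0xDC = 11011100, payload 11100 (5 bits).
Byte 2: 0x88 = 10001000 (10xxxxxx ✓), payload 001000.
Concatenate: 11100001000 = 0x708 (11 bits → U+0708).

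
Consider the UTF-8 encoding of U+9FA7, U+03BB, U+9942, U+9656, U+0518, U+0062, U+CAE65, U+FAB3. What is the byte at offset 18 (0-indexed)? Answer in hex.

U+9FA7 → 3-byte form E9 BE A7 at offsets 0–2.
U+03BB → 2-byte form CE BB at offsets 3–4.
U+9942 → 3-byte form E9 A5 82 at offsets 5–7.
U+9656 → 3-byte form E9 99 96 at offsets 8–10.
U+0518 → 2-byte form D4 98 at offsets 11–12.
U+0062 → 1-byte form 62 at offsets 13–13.
U+CAE65 → 4-byte form F3 8A B9 A5 at offsets 14–17.
U+FAB3 → 3-byte form EF AA B3 at offsets 18–20.
Offset 18 falls in char 8's range; it's byte 1 of EF AA B3 = 0xEF.

0xEF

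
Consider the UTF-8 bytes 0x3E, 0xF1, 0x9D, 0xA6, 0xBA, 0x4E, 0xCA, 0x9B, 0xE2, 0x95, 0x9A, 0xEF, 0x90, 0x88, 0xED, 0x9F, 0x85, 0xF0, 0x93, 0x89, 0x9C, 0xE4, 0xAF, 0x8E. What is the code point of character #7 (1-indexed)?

U+D7C5

Offset 0: leading byte 0x3E = 00111110 → 1-byte char #1 = 3E.
Offset 1: leading byte 0xF1 = 11110001 → 4-byte char #2 = F1 9D A6 BA.
Offset 5: leading byte 0x4E = 01001110 → 1-byte char #3 = 4E.
Offset 6: leading byte 0xCA = 11001010 → 2-byte char #4 = CA 9B.
Offset 8: leading byte 0xE2 = 11100010 → 3-byte char #5 = E2 95 9A.
Offset 11: leading byte 0xEF = 11101111 → 3-byte char #6 = EF 90 88.
Offset 14: leading byte 0xED = 11101101 → 3-byte char #7 = ED 9F 85.
Leading byte 0xED = 11101101 matches 1110xxxx → 3-byte sequence.
Byte 1: 0xED = 11101101, payload 1101 (4 bits).
Byte 2: 0x9F = 10011111 (10xxxxxx ✓), payload 011111.
Byte 3: 0x85 = 10000101 (10xxxxxx ✓), payload 000101.
Concatenate: 1101011111000101 = 0xD7C5 (16 bits → U+D7C5).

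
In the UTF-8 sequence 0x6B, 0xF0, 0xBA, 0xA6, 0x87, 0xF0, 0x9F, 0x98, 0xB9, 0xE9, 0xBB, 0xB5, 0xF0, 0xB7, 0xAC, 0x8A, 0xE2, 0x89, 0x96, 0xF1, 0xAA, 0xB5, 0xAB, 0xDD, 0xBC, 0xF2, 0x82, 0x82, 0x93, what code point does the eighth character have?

Offset 0: leading byte 0x6B = 01101011 → 1-byte char #1 = 6B.
Offset 1: leading byte 0xF0 = 11110000 → 4-byte char #2 = F0 BA A6 87.
Offset 5: leading byte 0xF0 = 11110000 → 4-byte char #3 = F0 9F 98 B9.
Offset 9: leading byte 0xE9 = 11101001 → 3-byte char #4 = E9 BB B5.
Offset 12: leading byte 0xF0 = 11110000 → 4-byte char #5 = F0 B7 AC 8A.
Offset 16: leading byte 0xE2 = 11100010 → 3-byte char #6 = E2 89 96.
Offset 19: leading byte 0xF1 = 11110001 → 4-byte char #7 = F1 AA B5 AB.
Offset 23: leading byte 0xDD = 11011101 → 2-byte char #8 = DD BC.
Leading byte 0xDD = 11011101 matches 110xxxxx → 2-byte sequence.
Byte 1: 0xDD = 11011101, payload 11101 (5 bits).
Byte 2: 0xBC = 10111100 (10xxxxxx ✓), payload 111100.
Concatenate: 11101111100 = 0x77C (11 bits → U+077C).

U+077C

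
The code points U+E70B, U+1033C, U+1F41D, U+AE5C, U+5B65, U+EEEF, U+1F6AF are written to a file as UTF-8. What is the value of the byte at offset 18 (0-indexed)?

0xBB

U+E70B → 3-byte form EE 9C 8B at offsets 0–2.
U+1033C → 4-byte form F0 90 8C BC at offsets 3–6.
U+1F41D → 4-byte form F0 9F 90 9D at offsets 7–10.
U+AE5C → 3-byte form EA B9 9C at offsets 11–13.
U+5B65 → 3-byte form E5 AD A5 at offsets 14–16.
U+EEEF → 3-byte form EE BB AF at offsets 17–19.
Offset 18 falls in char 6's range; it's byte 2 of EE BB AF = 0xBB.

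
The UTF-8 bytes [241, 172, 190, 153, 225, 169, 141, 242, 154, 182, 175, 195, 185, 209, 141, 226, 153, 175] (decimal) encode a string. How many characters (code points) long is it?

Byte at offset 0: 0xF1 = 11110001 → 4-byte char (#1). Advance 4.
Byte at offset 4: 0xE1 = 11100001 → 3-byte char (#2). Advance 3.
Byte at offset 7: 0xF2 = 11110010 → 4-byte char (#3). Advance 4.
Byte at offset 11: 0xC3 = 11000011 → 2-byte char (#4). Advance 2.
Byte at offset 13: 0xD1 = 11010001 → 2-byte char (#5). Advance 2.
Byte at offset 15: 0xE2 = 11100010 → 3-byte char (#6). Advance 3.
Reached end at offset 18 after 6 code points.

6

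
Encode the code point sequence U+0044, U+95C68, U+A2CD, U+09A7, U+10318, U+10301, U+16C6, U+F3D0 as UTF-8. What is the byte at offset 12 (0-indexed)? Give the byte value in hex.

U+0044 → 1-byte form 44 at offsets 0–0.
U+95C68 → 4-byte form F2 95 B1 A8 at offsets 1–4.
U+A2CD → 3-byte form EA 8B 8D at offsets 5–7.
U+09A7 → 3-byte form E0 A6 A7 at offsets 8–10.
U+10318 → 4-byte form F0 90 8C 98 at offsets 11–14.
Offset 12 falls in char 5's range; it's byte 2 of F0 90 8C 98 = 0x90.

0x90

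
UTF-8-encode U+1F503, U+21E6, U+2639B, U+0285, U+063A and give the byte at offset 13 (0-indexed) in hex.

U+1F503 → 4-byte form F0 9F 94 83 at offsets 0–3.
U+21E6 → 3-byte form E2 87 A6 at offsets 4–6.
U+2639B → 4-byte form F0 A6 8E 9B at offsets 7–10.
U+0285 → 2-byte form CA 85 at offsets 11–12.
U+063A → 2-byte form D8 BA at offsets 13–14.
Offset 13 falls in char 5's range; it's byte 1 of D8 BA = 0xD8.

0xD8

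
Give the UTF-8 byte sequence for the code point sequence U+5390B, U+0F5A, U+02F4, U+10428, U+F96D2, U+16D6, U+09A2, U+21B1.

F1 93 A4 8B E0 BD 9A CB B4 F0 90 90 A8 F3 B9 9B 92 E1 9B 96 E0 A6 A2 E2 86 B1

U+5390B: 4-byte form → F1 93 A4 8B.
U+0F5A: 3-byte form → E0 BD 9A.
U+02F4: 2-byte form → CB B4.
U+10428: 4-byte form → F0 90 90 A8.
U+F96D2: 4-byte form → F3 B9 9B 92.
U+16D6: 3-byte form → E1 9B 96.
U+09A2: 3-byte form → E0 A6 A2.
U+21B1: 3-byte form → E2 86 B1.
Concatenated (26 bytes): F1 93 A4 8B E0 BD 9A CB B4 F0 90 90 A8 F3 B9 9B 92 E1 9B 96 E0 A6 A2 E2 86 B1.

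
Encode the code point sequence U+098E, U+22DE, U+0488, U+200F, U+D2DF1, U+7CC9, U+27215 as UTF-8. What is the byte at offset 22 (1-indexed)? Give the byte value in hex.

0x95

1-indexed offset 22 is 0-indexed offset 21.
U+098E → 3-byte form E0 A6 8E at offsets 0–2.
U+22DE → 3-byte form E2 8B 9E at offsets 3–5.
U+0488 → 2-byte form D2 88 at offsets 6–7.
U+200F → 3-byte form E2 80 8F at offsets 8–10.
U+D2DF1 → 4-byte form F3 92 B7 B1 at offsets 11–14.
U+7CC9 → 3-byte form E7 B3 89 at offsets 15–17.
U+27215 → 4-byte form F0 A7 88 95 at offsets 18–21.
Offset 21 falls in char 7's range; it's byte 4 of F0 A7 88 95 = 0x95.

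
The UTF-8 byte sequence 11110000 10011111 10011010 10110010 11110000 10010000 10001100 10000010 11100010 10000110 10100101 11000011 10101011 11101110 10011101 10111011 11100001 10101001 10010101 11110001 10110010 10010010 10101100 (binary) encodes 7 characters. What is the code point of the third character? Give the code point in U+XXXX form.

U+21A5

Offset 0: leading byte 0xF0 = 11110000 → 4-byte char #1 = F0 9F 9A B2.
Offset 4: leading byte 0xF0 = 11110000 → 4-byte char #2 = F0 90 8C 82.
Offset 8: leading byte 0xE2 = 11100010 → 3-byte char #3 = E2 86 A5.
Leading byte 0xE2 = 11100010 matches 1110xxxx → 3-byte sequence.
Byte 1: 0xE2 = 11100010, payload 0010 (4 bits).
Byte 2: 0x86 = 10000110 (10xxxxxx ✓), payload 000110.
Byte 3: 0xA5 = 10100101 (10xxxxxx ✓), payload 100101.
Concatenate: 0010000110100101 = 0x21A5 (16 bits → U+21A5).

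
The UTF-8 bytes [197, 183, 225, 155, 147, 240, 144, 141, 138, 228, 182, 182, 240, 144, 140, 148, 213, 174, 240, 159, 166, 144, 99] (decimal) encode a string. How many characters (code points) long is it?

8

Byte at offset 0: 0xC5 = 11000101 → 2-byte char (#1). Advance 2.
Byte at offset 2: 0xE1 = 11100001 → 3-byte char (#2). Advance 3.
Byte at offset 5: 0xF0 = 11110000 → 4-byte char (#3). Advance 4.
Byte at offset 9: 0xE4 = 11100100 → 3-byte char (#4). Advance 3.
Byte at offset 12: 0xF0 = 11110000 → 4-byte char (#5). Advance 4.
Byte at offset 16: 0xD5 = 11010101 → 2-byte char (#6). Advance 2.
Byte at offset 18: 0xF0 = 11110000 → 4-byte char (#7). Advance 4.
Byte at offset 22: 0x63 = 01100011 → 1-byte char (#8). Advance 1.
Reached end at offset 23 after 8 code points.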